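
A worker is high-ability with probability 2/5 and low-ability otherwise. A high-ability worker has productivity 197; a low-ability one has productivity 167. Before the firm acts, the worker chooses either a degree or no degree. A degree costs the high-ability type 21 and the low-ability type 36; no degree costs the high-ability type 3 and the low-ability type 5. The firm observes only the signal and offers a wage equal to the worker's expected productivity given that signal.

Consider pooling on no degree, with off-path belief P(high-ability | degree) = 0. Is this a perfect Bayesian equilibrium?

At the pooled signal (no degree) the firm holds the prior 2/5 and pays 2/5·197 + 3/5·167 = 179. Off-path (degree) belief 0 gives 0·197 + 1·167 = 167.
High-ability: no degree gives 179 − 3 = 176; degree gives 167 − 21 = 146. Stays. ✓
Low-ability: no degree gives 179 − 5 = 174; degree gives 167 − 36 = 131. Stays. ✓

Yes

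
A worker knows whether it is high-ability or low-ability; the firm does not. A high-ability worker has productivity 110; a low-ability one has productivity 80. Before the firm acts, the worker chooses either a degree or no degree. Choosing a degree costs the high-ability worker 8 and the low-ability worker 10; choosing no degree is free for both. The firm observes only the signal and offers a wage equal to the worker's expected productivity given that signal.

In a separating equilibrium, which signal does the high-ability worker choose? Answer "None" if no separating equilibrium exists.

Try high-ability → degree, low-ability → no degree:
  If types separate, degree earns payment 110 and no degree earns 80.
  High-ability: degree gives 110 − 8 = 102; no degree gives 80 − 0 = 80. No deviation. ✓
  Low-ability: no degree gives 80 − 0 = 80; degree gives 110 − 10 = 100. Would deviate. ✗
Try high-ability → no degree, low-ability → degree:
  If types separate, no degree earns payment 110 and degree earns 80.
  High-ability: no degree gives 110 − 0 = 110; degree gives 80 − 8 = 72. No deviation. ✓
  Low-ability: degree gives 80 − 10 = 70; no degree gives 110 − 0 = 110. Would deviate. ✗
Neither assignment is incentive-compatible.

None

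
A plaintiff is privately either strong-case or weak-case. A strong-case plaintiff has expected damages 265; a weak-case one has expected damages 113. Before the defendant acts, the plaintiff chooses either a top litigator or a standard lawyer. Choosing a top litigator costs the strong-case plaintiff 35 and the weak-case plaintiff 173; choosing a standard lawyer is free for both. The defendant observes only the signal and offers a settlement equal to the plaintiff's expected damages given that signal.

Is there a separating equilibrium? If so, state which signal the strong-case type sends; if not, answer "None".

top litigator

Try strong-case → top litigator, weak-case → standard lawyer:
  Under separation the defendant infers type exactly: top litigator → strong-case (pays 265), standard lawyer → weak-case (pays 113).
  Strong-case: top litigator gives 265 − 35 = 230; standard lawyer gives 113 − 0 = 113. No deviation. ✓
  Weak-case: standard lawyer gives 113 − 0 = 113; top litigator gives 265 − 173 = 92. No deviation. ✓
Both hold — the strong-case type sends top litigator.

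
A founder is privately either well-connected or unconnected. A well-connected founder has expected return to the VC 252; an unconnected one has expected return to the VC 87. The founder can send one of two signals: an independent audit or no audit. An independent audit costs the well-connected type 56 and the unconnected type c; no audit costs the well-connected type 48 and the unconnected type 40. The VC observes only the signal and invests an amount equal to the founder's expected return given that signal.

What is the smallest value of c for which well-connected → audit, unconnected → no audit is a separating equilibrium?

Under separation: audit → well-connected (pays 252); no audit → unconnected (pays 87).
Well-connected: 252 − 56 = 196 ≥ 87 − 48 = 39. Holds regardless of c. ✓
Unconnected: 87 − 40 ≥ 252 − c, so c ≥ 252 − 47 = 205.

205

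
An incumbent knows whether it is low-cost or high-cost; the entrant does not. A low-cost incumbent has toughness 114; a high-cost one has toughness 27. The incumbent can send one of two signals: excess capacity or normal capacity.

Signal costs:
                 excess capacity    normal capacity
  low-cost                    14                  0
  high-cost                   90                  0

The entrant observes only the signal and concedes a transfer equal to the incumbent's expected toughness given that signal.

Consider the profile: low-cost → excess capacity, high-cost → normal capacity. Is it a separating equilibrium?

If types separate, excess capacity earns payment 114 and normal capacity earns 27.
Low-cost: excess capacity gives 114 − 14 = 100; normal capacity gives 27 − 0 = 27. No deviation. ✓
High-cost: normal capacity gives 27 − 0 = 27; excess capacity gives 114 − 90 = 24. No deviation. ✓
Neither type gains from mimicking the other.

Yes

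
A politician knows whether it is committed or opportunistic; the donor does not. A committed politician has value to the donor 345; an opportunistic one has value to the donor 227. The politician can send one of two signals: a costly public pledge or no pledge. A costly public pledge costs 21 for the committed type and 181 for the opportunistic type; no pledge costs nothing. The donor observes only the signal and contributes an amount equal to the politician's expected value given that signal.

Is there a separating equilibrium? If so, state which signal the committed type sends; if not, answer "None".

Try committed → pledge, opportunistic → no pledge:
  Under separation the donor infers type exactly: pledge → committed (pays 345), no pledge → opportunistic (pays 227).
  Committed: pledge gives 345 − 21 = 324; no pledge gives 227 − 0 = 227. No deviation. ✓
  Opportunistic: no pledge gives 227 − 0 = 227; pledge gives 345 − 181 = 164. No deviation. ✓
Both hold — the committed type sends pledge.

pledge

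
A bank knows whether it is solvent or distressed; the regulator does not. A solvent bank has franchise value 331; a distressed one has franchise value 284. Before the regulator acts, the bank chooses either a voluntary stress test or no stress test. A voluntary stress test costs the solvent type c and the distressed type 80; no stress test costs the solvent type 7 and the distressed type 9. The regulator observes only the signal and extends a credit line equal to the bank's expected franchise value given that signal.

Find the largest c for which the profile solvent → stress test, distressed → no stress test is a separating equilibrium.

54

Under separation: stress test → solvent (pays 331); no stress test → distressed (pays 284).
Distressed: 284 − 9 = 275 ≥ 331 − 80 = 251. Holds regardless of c. ✓
Solvent: 331 − c ≥ 284 − 7, so c ≤ 331 − 277 = 54.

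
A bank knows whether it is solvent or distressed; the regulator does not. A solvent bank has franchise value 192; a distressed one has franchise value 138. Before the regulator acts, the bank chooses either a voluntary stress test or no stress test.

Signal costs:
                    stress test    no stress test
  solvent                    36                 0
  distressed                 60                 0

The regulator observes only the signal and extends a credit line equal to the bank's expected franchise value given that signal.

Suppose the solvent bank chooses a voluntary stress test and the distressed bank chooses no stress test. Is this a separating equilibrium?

If types separate, stress test earns payment 192 and no stress test earns 138.
Solvent: stress test gives 192 − 36 = 156; no stress test gives 138 − 0 = 138. No deviation. ✓
Distressed: no stress test gives 138 − 0 = 138; stress test gives 192 − 60 = 132. No deviation. ✓
Both incentive constraints hold.

Yes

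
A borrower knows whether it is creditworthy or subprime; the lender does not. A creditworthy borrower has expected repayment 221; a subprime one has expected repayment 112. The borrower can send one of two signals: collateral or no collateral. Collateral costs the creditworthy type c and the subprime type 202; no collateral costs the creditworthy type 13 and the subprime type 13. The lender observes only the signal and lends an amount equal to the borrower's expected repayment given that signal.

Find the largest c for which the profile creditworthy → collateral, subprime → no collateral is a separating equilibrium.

Under separation: collateral → creditworthy (pays 221); no collateral → subprime (pays 112).
Subprime: 112 − 13 = 99 ≥ 221 − 202 = 19. Holds regardless of c. ✓
Creditworthy: 221 − c ≥ 112 − 13, so c ≤ 221 − 99 = 122.

122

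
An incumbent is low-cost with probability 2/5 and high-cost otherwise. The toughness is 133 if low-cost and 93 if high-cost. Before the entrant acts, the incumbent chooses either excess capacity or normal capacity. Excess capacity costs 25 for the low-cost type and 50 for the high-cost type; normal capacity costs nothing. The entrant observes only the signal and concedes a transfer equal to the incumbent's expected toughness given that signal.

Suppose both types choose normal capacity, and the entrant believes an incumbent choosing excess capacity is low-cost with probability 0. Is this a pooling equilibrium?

Yes

At the pooled signal (normal capacity) the entrant holds the prior 2/5 and pays 2/5·133 + 3/5·93 = 109. Off-path (excess capacity) belief 0 gives 0·133 + 1·93 = 93.
Low-cost: normal capacity gives 109 − 0 = 109; excess capacity gives 93 − 25 = 68. Stays. ✓
High-cost: normal capacity gives 109 − 0 = 109; excess capacity gives 93 − 50 = 43. Stays. ✓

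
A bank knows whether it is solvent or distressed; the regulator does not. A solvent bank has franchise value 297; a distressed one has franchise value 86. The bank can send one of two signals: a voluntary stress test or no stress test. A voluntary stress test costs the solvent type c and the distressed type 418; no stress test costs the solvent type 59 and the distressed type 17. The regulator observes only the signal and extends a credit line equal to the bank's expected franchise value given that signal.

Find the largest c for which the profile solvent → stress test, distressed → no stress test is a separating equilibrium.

Under separation: stress test → solvent (pays 297); no stress test → distressed (pays 86).
Distressed: 86 − 17 = 69 ≥ 297 − 418 = -121. Holds regardless of c. ✓
Solvent: 297 − c ≥ 86 − 59, so c ≤ 297 − 27 = 270.

270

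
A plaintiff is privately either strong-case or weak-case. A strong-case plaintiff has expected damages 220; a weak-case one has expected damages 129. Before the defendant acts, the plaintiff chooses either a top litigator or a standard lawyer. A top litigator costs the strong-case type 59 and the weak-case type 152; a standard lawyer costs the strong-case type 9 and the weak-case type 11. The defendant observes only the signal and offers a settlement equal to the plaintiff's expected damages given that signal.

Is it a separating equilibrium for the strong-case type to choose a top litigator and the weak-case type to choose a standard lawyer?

Under separation the defendant infers type exactly: top litigator → strong-case (pays 220), standard lawyer → weak-case (pays 129).
Strong-case: top litigator gives 220 − 59 = 161; standard lawyer gives 129 − 9 = 120. No deviation. ✓
Weak-case: standard lawyer gives 129 − 11 = 118; top litigator gives 220 − 152 = 68. No deviation. ✓
Both incentive constraints hold.

Yes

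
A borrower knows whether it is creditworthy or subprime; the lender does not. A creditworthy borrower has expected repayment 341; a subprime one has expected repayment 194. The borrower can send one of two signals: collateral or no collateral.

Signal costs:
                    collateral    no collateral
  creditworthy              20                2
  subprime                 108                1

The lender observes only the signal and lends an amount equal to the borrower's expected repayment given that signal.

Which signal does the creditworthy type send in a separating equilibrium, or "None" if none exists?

Try creditworthy → collateral, subprime → no collateral:
  Under separation the lender infers type exactly: collateral → creditworthy (pays 341), no collateral → subprime (pays 194).
  Creditworthy: collateral gives 341 − 20 = 321; no collateral gives 194 − 2 = 192. No deviation. ✓
  Subprime: no collateral gives 194 − 1 = 193; collateral gives 341 − 108 = 233. Would deviate. ✗
Try creditworthy → no collateral, subprime → collateral:
  Under separation the lender infers type exactly: no collateral → creditworthy (pays 341), collateral → subprime (pays 194).
  Creditworthy: no collateral gives 341 − 2 = 339; collateral gives 194 − 20 = 174. No deviation. ✓
  Subprime: collateral gives 194 − 108 = 86; no collateral gives 341 − 1 = 340. Would deviate. ✗
Neither assignment is incentive-compatible.

None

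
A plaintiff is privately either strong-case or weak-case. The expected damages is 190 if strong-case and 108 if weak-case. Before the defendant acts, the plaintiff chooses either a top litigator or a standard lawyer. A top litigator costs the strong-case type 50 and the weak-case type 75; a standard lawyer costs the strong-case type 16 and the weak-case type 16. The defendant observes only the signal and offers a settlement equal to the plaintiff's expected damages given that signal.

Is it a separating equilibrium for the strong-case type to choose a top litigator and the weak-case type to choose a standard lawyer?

If types separate, top litigator earns payment 190 and standard lawyer earns 108.
Strong-case: top litigator gives 190 − 50 = 140; standard lawyer gives 108 − 16 = 92. No deviation. ✓
Weak-case: standard lawyer gives 108 − 16 = 92; top litigator gives 190 − 75 = 115. Would deviate. ✗

No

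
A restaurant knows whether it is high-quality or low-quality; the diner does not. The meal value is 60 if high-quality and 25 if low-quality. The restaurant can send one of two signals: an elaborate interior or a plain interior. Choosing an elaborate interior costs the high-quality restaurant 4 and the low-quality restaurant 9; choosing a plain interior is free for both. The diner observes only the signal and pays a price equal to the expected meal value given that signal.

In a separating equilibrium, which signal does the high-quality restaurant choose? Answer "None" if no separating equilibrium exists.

None

Try high-quality → elaborate interior, low-quality → plain interior:
  Under separation the diner infers type exactly: elaborate interior → high-quality (pays 60), plain interior → low-quality (pays 25).
  High-quality: elaborate interior gives 60 − 4 = 56; plain interior gives 25 − 0 = 25. No deviation. ✓
  Low-quality: plain interior gives 25 − 0 = 25; elaborate interior gives 60 − 9 = 51. Would deviate. ✗
Try high-quality → plain interior, low-quality → elaborate interior:
  Under separation the diner infers type exactly: plain interior → high-quality (pays 60), elaborate interior → low-quality (pays 25).
  High-quality: plain interior gives 60 − 0 = 60; elaborate interior gives 25 − 4 = 21. No deviation. ✓
  Low-quality: elaborate interior gives 25 − 9 = 16; plain interior gives 60 − 0 = 60. Would deviate. ✗
Neither assignment is incentive-compatible.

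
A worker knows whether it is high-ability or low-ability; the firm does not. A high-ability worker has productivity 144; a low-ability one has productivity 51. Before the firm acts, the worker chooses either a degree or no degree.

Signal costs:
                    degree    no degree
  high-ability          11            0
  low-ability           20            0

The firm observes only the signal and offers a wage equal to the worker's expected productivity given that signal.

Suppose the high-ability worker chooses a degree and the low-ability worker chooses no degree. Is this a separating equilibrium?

Under separation the firm infers type exactly: degree → high-ability (pays 144), no degree → low-ability (pays 51).
High-ability: degree gives 144 − 11 = 133; no degree gives 51 − 0 = 51. No deviation. ✓
Low-ability: no degree gives 51 − 0 = 51; degree gives 144 − 20 = 124. Would deviate. ✗

No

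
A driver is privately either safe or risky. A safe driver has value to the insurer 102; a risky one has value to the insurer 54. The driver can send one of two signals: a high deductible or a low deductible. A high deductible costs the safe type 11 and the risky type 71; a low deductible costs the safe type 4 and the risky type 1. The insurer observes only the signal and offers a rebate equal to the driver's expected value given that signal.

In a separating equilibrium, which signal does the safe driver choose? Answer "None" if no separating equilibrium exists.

Try safe → high deductible, risky → low deductible:
  If types separate, high deductible earns payment 102 and low deductible earns 54.
  Safe: high deductible gives 102 − 11 = 91; low deductible gives 54 − 4 = 50. No deviation. ✓
  Risky: low deductible gives 54 − 1 = 53; high deductible gives 102 − 71 = 31. No deviation. ✓
Both hold — the safe type sends high deductible.

high deductible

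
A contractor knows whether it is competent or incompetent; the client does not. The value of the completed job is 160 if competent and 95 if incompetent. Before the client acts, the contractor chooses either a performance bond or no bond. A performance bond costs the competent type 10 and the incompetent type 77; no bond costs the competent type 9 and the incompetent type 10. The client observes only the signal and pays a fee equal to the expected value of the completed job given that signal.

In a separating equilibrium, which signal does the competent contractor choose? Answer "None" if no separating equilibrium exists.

bond

Try competent → bond, incompetent → no bond:
  If types separate, bond earns payment 160 and no bond earns 95.
  Competent: bond gives 160 − 10 = 150; no bond gives 95 − 9 = 86. No deviation. ✓
  Incompetent: no bond gives 95 − 10 = 85; bond gives 160 − 77 = 83. No deviation. ✓
Both hold — the competent type sends bond.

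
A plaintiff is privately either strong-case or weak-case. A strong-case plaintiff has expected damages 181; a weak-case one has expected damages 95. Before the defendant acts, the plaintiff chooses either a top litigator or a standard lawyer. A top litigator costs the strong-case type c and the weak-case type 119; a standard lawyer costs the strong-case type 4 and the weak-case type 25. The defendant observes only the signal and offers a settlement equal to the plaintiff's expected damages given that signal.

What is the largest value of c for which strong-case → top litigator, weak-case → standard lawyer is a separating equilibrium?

Under separation: top litigator → strong-case (pays 181); standard lawyer → weak-case (pays 95).
Weak-case: 95 − 25 = 70 ≥ 181 − 119 = 62. Holds regardless of c. ✓
Strong-case: 181 − c ≥ 95 − 4, so c ≤ 181 − 91 = 90.

90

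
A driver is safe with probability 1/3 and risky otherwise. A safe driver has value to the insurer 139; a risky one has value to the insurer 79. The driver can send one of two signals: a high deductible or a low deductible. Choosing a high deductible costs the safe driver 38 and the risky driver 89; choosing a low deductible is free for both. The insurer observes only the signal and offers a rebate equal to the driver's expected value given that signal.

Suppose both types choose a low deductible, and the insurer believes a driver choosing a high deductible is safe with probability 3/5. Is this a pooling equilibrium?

Yes

On the equilibrium path (low deductible) the insurer holds the prior 1/3 and pays 1/3·139 + 2/3·79 = 99. Off-path (high deductible) belief 3/5 gives 3/5·139 + 2/5·79 = 115.
Safe: low deductible gives 99 − 0 = 99; high deductible gives 115 − 38 = 77. Stays. ✓
Risky: low deductible gives 99 − 0 = 99; high deductible gives 115 − 89 = 26. Stays. ✓
Beliefs are Bayes-consistent on-path and both types best-respond.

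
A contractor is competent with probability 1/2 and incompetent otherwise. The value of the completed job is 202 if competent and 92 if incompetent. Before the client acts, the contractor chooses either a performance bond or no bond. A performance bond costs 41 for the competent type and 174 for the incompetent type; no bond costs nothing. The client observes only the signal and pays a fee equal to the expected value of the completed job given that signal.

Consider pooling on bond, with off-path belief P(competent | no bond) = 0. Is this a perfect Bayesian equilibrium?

On the equilibrium path (bond) the client holds the prior 1/2 and pays 1/2·202 + 1/2·92 = 147. Off-path (no bond) belief 0 gives 0·202 + 1·92 = 92.
Competent: bond gives 147 − 41 = 106; no bond gives 92 − 0 = 92. Stays. ✓
Incompetent: bond gives 147 − 174 = -27; no bond gives 92 − 0 = 92. Deviates. ✗

No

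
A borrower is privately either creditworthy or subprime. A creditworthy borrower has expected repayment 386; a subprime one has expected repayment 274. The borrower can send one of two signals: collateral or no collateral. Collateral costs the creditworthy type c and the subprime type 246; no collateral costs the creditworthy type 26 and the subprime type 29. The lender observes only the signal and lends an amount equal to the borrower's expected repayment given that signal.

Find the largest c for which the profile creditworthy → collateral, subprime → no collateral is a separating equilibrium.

138

Under separation: collateral → creditworthy (pays 386); no collateral → subprime (pays 274).
Subprime: 274 − 29 = 245 ≥ 386 − 246 = 140. Holds regardless of c. ✓
Creditworthy: 386 − c ≥ 274 − 26, so c ≤ 386 − 248 = 138.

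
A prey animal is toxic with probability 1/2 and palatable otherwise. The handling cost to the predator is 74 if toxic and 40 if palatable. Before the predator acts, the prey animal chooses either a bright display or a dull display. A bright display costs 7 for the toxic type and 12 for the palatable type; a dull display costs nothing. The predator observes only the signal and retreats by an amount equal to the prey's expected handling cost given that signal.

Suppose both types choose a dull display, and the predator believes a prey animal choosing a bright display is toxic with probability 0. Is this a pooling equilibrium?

At the pooled signal (dull display) the predator holds the prior 1/2 and pays 1/2·74 + 1/2·40 = 57. Off-path (bright display) belief 0 gives 0·74 + 1·40 = 40.
Toxic: dull display gives 57 − 0 = 57; bright display gives 40 − 7 = 33. Stays. ✓
Palatable: dull display gives 57 − 0 = 57; bright display gives 40 − 12 = 28. Stays. ✓

Yes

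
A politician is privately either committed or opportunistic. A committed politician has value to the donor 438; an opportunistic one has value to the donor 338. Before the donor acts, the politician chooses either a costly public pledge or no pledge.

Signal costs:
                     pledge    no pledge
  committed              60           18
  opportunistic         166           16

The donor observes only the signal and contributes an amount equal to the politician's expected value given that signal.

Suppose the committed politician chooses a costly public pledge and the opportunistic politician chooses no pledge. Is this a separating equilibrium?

If types separate, pledge earns payment 438 and no pledge earns 338.
Committed: pledge gives 438 − 60 = 378; no pledge gives 338 − 18 = 320. No deviation. ✓
Opportunistic: no pledge gives 338 − 16 = 322; pledge gives 438 − 166 = 272. No deviation. ✓
Neither type gains from mimicking the other.

Yes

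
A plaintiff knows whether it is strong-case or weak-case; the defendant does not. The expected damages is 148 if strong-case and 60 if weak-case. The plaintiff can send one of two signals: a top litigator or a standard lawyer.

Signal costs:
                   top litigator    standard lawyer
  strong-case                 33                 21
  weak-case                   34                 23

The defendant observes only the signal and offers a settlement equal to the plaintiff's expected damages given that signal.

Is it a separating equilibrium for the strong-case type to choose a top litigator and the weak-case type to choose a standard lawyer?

If types separate, top litigator earns payment 148 and standard lawyer earns 60.
Strong-case: top litigator gives 148 − 33 = 115; standard lawyer gives 60 − 21 = 39. No deviation. ✓
Weak-case: standard lawyer gives 60 − 23 = 37; top litigator gives 148 − 34 = 114. Would deviate. ✗

No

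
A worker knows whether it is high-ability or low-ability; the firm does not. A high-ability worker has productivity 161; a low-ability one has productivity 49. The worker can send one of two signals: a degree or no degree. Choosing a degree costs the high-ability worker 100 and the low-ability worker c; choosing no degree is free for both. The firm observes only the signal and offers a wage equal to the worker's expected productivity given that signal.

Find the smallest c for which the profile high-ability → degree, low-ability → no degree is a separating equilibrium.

112

Under separation: degree → high-ability (pays 161); no degree → low-ability (pays 49).
High-ability: 161 − 100 = 61 ≥ 49 − 0 = 49. Holds regardless of c. ✓
Low-ability: 49 − 0 ≥ 161 − c, so c ≥ 161 − 49 = 112.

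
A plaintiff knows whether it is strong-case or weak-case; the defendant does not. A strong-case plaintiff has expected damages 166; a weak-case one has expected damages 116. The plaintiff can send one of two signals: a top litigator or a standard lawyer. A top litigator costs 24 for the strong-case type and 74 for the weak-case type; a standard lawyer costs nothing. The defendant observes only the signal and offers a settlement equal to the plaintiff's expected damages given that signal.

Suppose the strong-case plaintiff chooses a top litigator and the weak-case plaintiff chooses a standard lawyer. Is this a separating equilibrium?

Yes

If types separate, top litigator earns payment 166 and standard lawyer earns 116.
Strong-case: top litigator gives 166 − 24 = 142; standard lawyer gives 116 − 0 = 116. No deviation. ✓
Weak-case: standard lawyer gives 116 − 0 = 116; top litigator gives 166 − 74 = 92. No deviation. ✓
Neither type gains from mimicking the other.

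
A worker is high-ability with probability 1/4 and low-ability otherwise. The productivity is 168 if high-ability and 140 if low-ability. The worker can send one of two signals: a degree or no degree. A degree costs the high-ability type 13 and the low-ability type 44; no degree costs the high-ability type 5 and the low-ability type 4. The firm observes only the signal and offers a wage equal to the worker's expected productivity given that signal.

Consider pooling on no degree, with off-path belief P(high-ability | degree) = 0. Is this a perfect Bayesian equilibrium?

Yes

At the pooled signal (no degree) the firm holds the prior 1/4 and pays 1/4·168 + 3/4·140 = 147. Off-path (degree) belief 0 gives 0·168 + 1·140 = 140.
High-ability: no degree gives 147 − 5 = 142; degree gives 140 − 13 = 127. Stays. ✓
Low-ability: no degree gives 147 − 4 = 143; degree gives 140 − 44 = 96. Stays. ✓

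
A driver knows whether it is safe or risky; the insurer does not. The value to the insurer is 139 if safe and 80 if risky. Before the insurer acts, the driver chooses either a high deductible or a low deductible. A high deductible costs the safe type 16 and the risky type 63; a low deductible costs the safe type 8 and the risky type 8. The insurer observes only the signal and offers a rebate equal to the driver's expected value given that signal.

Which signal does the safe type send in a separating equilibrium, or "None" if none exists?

Try safe → high deductible, risky → low deductible:
  If types separate, high deductible earns payment 139 and low deductible earns 80.
  Safe: high deductible gives 139 − 16 = 123; low deductible gives 80 − 8 = 72. No deviation. ✓
  Risky: low deductible gives 80 − 8 = 72; high deductible gives 139 − 63 = 76. Would deviate. ✗
Try safe → low deductible, risky → high deductible:
  If types separate, low deductible earns payment 139 and high deductible earns 80.
  Safe: low deductible gives 139 − 8 = 131; high deductible gives 80 − 16 = 64. No deviation. ✓
  Risky: high deductible gives 80 − 63 = 17; low deductible gives 139 − 8 = 131. Would deviate. ✗
Neither assignment is incentive-compatible.

None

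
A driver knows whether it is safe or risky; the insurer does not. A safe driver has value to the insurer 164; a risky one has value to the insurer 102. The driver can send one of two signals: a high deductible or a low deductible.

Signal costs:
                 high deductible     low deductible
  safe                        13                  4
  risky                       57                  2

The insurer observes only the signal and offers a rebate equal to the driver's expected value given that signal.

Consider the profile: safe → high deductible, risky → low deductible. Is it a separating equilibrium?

If types separate, high deductible earns payment 164 and low deductible earns 102.
Safe: high deductible gives 164 − 13 = 151; low deductible gives 102 − 4 = 98. No deviation. ✓
Risky: low deductible gives 102 − 2 = 100; high deductible gives 164 − 57 = 107. Would deviate. ✗

No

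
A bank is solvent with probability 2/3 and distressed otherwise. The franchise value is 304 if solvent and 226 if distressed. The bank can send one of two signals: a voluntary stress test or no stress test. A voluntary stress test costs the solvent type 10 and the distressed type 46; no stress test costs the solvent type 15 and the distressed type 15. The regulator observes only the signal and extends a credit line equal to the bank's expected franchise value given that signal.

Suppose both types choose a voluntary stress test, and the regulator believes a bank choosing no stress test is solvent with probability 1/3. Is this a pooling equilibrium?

No

At the pooled signal (stress test) the regulator holds the prior 2/3 and pays 2/3·304 + 1/3·226 = 278. Off-path (no stress test) belief 1/3 gives 1/3·304 + 2/3·226 = 252.
Solvent: stress test gives 278 − 10 = 268; no stress test gives 252 − 15 = 237. Stays. ✓
Distressed: stress test gives 278 − 46 = 232; no stress test gives 252 − 15 = 237. Deviates. ✗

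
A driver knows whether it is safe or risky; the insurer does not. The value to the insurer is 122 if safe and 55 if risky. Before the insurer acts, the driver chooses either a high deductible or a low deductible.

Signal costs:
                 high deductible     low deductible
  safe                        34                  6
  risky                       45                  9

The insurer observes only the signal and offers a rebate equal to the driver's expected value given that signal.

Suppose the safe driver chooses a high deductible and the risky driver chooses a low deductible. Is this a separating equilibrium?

No

Under separation the insurer infers type exactly: high deductible → safe (pays 122), low deductible → risky (pays 55).
Safe: high deductible gives 122 − 34 = 88; low deductible gives 55 − 6 = 49. No deviation. ✓
Risky: low deductible gives 55 − 9 = 46; high deductible gives 122 − 45 = 77. Would deviate. ✗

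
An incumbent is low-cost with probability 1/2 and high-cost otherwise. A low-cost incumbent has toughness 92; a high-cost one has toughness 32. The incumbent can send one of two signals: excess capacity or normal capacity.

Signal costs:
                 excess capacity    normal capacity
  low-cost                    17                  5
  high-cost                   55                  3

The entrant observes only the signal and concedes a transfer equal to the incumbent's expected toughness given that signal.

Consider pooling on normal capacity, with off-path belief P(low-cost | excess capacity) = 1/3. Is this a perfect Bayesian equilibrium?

At the pooled signal (normal capacity) the entrant holds the prior 1/2 and pays 1/2·92 + 1/2·32 = 62. Off-path (excess capacity) belief 1/3 gives 1/3·92 + 2/3·32 = 52.
Low-cost: normal capacity gives 62 − 5 = 57; excess capacity gives 52 − 17 = 35. Stays. ✓
High-cost: normal capacity gives 62 − 3 = 59; excess capacity gives 52 − 55 = -3. Stays. ✓

Yes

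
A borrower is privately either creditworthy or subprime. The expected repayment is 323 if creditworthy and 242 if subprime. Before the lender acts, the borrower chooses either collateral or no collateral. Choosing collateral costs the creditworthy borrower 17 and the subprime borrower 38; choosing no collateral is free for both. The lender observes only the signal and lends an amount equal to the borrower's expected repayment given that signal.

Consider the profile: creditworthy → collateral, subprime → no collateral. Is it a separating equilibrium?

No

If types separate, collateral earns payment 323 and no collateral earns 242.
Creditworthy: collateral gives 323 − 17 = 306; no collateral gives 242 − 0 = 242. No deviation. ✓
Subprime: no collateral gives 242 − 0 = 242; collateral gives 323 − 38 = 285. Would deviate. ✗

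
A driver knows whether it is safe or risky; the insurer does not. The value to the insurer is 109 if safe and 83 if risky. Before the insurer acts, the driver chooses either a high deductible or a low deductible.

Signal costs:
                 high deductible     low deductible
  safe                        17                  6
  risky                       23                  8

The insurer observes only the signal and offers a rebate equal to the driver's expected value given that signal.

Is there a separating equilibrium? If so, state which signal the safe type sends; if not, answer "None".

None

Try safe → high deductible, risky → low deductible:
  If types separate, high deductible earns payment 109 and low deductible earns 83.
  Safe: high deductible gives 109 − 17 = 92; low deductible gives 83 − 6 = 77. No deviation. ✓
  Risky: low deductible gives 83 − 8 = 75; high deductible gives 109 − 23 = 86. Would deviate. ✗
Try safe → low deductible, risky → high deductible:
  If types separate, low deductible earns payment 109 and high deductible earns 83.
  Safe: low deductible gives 109 − 6 = 103; high deductible gives 83 − 17 = 66. No deviation. ✓
  Risky: high deductible gives 83 − 23 = 60; low deductible gives 109 − 8 = 101. Would deviate. ✗
Neither assignment is incentive-compatible.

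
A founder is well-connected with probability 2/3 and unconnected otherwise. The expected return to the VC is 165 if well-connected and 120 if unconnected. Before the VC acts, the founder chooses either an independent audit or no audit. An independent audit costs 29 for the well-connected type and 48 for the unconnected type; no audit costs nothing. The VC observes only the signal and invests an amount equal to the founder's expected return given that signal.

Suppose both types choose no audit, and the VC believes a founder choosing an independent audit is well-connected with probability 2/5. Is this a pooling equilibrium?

On the equilibrium path (no audit) the VC holds the prior 2/3 and pays 2/3·165 + 1/3·120 = 150. Off-path (audit) belief 2/5 gives 2/5·165 + 3/5·120 = 138.
Well-connected: no audit gives 150 − 0 = 150; audit gives 138 − 29 = 109. Stays. ✓
Unconnected: no audit gives 150 − 0 = 150; audit gives 138 − 48 = 90. Stays. ✓
Beliefs are Bayes-consistent on-path and both types best-respond.

Yes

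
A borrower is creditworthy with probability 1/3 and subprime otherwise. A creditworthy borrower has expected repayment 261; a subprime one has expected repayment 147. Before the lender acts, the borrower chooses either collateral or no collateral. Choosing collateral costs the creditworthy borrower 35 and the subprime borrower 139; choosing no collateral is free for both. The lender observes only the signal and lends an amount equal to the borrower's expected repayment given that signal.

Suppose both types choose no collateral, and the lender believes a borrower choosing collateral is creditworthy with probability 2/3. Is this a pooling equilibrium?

At the pooled signal (no collateral) the lender holds the prior 1/3 and pays 1/3·261 + 2/3·147 = 185. Off-path (collateral) belief 2/3 gives 2/3·261 + 1/3·147 = 223.
Creditworthy: no collateral gives 185 − 0 = 185; collateral gives 223 − 35 = 188. Deviates. ✗
Subprime: no collateral gives 185 − 0 = 185; collateral gives 223 − 139 = 84. Stays. ✓

No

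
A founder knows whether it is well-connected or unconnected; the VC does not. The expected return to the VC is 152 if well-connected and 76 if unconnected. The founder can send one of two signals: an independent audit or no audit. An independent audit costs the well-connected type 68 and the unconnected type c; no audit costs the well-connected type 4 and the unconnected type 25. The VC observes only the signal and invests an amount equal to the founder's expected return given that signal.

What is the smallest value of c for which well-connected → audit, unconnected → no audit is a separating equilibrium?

101

Under separation: audit → well-connected (pays 152); no audit → unconnected (pays 76).
Well-connected: 152 − 68 = 84 ≥ 76 − 4 = 72. Holds regardless of c. ✓
Unconnected: 76 − 25 ≥ 152 − c, so c ≥ 152 − 51 = 101.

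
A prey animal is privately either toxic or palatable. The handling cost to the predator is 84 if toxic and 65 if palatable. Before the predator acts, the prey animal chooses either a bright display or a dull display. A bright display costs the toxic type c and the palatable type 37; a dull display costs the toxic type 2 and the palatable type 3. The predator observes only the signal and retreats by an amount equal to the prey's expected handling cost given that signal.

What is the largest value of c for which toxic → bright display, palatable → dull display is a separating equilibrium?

Under separation: bright display → toxic (pays 84); dull display → palatable (pays 65).
Palatable: 65 − 3 = 62 ≥ 84 − 37 = 47. Holds regardless of c. ✓
Toxic: 84 − c ≥ 65 − 2, so c ≤ 84 − 63 = 21.

21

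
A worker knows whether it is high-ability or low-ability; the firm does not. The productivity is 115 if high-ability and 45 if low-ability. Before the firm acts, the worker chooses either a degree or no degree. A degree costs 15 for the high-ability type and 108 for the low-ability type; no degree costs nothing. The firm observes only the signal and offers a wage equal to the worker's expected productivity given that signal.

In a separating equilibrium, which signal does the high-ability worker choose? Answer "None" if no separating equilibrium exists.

degree

Try high-ability → degree, low-ability → no degree:
  Under separation the firm infers type exactly: degree → high-ability (pays 115), no degree → low-ability (pays 45).
  High-ability: degree gives 115 − 15 = 100; no degree gives 45 − 0 = 45. No deviation. ✓
  Low-ability: no degree gives 45 − 0 = 45; degree gives 115 − 108 = 7. No deviation. ✓
Both hold — the high-ability type sends degree.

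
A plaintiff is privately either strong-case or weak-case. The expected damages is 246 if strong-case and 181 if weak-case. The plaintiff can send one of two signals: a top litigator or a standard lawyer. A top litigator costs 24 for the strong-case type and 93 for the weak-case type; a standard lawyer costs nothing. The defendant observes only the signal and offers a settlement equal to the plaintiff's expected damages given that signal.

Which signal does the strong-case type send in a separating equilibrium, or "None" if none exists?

top litigator

Try strong-case → top litigator, weak-case → standard lawyer:
  Under separation the defendant infers type exactly: top litigator → strong-case (pays 246), standard lawyer → weak-case (pays 181).
  Strong-case: top litigator gives 246 − 24 = 222; standard lawyer gives 181 − 0 = 181. No deviation. ✓
  Weak-case: standard lawyer gives 181 − 0 = 181; top litigator gives 246 − 93 = 153. No deviation. ✓
Both hold — the strong-case type sends top litigator.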